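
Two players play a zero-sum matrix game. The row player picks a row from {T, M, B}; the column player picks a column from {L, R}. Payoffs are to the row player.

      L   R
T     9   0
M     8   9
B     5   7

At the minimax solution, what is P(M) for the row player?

Row minima: T → 0, M → 8, B → 5; maximin = 8.
Column maxima: L → 9, R → 9; minimax = 9.
8 ≠ 9, so there is no saddle point; optimal play is mixed.
B is strictly dominated by M, so the row player never plays it.
On the remaining 2×2 (T, M vs L, R):
Let the row player play T with probability p. Expected payoff against L: 9p + 8(1−p) = p + 8; against R: 0p + 9(1−p) = −9p + 9.
Setting these equal: p + 8 = −9p + 9 ⇒ 10p = 1 ⇒ p = 1/10, and the value is (1)·(1/10) + 8 = 81/10.
For the column player: with q = P(L), equating T's and M's payoffs gives 9q = −q + 9 ⇒ q = 9/10.

9/10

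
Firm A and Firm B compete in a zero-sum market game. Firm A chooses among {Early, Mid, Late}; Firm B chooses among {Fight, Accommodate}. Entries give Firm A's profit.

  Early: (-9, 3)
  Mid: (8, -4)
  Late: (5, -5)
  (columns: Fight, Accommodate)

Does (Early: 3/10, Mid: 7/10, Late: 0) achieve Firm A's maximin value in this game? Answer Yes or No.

Against Fight this mix gives (3/10)·(-9) + (7/10)·8 = 29/10.
Against Accommodate this mix gives (3/10)·3 + (7/10)·(-4) = -19/10.
Firm B will play Accommodate, holding Firm A to -19/10. Shifting weight toward the row that does better against Accommodate would raise this floor (the equalizing mix achieves -1/2 against both Accommodate and Fight), so the proposed strategy is not optimal.

No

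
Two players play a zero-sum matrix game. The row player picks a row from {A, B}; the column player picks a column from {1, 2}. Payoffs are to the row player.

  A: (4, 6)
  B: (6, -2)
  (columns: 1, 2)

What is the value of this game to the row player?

22/5

Row minima: A → 4, B → -2; maximin = 4.
Column maxima: 1 → 6, 2 → 6; minimax = 6.
4 ≠ 6, so there is no saddle point; optimal play is mixed.
Let the row player play A with probability p. Expected payoff against 1: 4p + 6(1−p) = −2p + 6; against 2: 6p + (-2)(1−p) = 8p − 2.
Setting these equal: −2p + 6 = 8p − 2 ⇒ −10p = -8 ⇒ p = 4/5, and the value is (-2)·(4/5) + 6 = 22/5.
For the column player: with q = P(1), equating A's and B's payoffs gives −2q + 6 = 8q − 2 ⇒ q = 4/5.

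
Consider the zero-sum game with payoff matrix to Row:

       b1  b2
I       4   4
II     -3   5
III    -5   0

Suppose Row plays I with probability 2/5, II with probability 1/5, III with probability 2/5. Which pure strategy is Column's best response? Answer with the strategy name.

If Column plays b1, Row's expected payoff is (2/5)·4 + (1/5)·(-3) + (2/5)·(-5) = -1.
If Column plays b2, Row's expected payoff is (2/5)·4 + (1/5)·5 + (2/5)·0 = 13/5.
Column minimizes Row's payoff; the smallest is -1, so the best response is b1.

b1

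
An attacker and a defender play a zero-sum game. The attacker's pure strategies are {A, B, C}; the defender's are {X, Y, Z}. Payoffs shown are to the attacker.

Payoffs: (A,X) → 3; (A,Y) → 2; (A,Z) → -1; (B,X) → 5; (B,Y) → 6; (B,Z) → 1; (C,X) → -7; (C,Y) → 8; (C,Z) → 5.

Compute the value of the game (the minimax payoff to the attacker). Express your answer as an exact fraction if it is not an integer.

2

Row minima: A → -1, B → 1, C → -7; maximin = 1.
Column maxima: X → 5, Y → 8, Z → 5; minimax = 5.
1 ≠ 5, so there is no saddle point; optimal play is mixed.
A is strictly dominated by B, so the attacker never plays it.
With A eliminated, Y is strictly dominated by X (it gives the attacker strictly more in every remaining row), so the defender never plays it.
On the remaining 2×2 (B, C vs X, Z):
Let the attacker play B with probability p. Expected payoff against X: 5p + (-7)(1−p) = 12p − 7; against Z: 1p + 5(1−p) = −4p + 5.
Setting these equal: 12p − 7 = −4p + 5 ⇒ 16p = 12 ⇒ p = 3/4, and the value is (12)·(3/4) − 7 = 2.
For the defender: with q = P(X), equating B's and C's payoffs gives 4q + 1 = −12q + 5 ⇒ q = 1/4.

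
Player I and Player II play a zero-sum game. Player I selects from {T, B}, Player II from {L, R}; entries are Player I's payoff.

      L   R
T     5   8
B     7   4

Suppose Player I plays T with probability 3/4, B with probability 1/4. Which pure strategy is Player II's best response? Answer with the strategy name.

L

If Player II plays L, Player I's expected payoff is (3/4)·5 + (1/4)·7 = 11/2.
If Player II plays R, Player I's expected payoff is (3/4)·8 + (1/4)·4 = 7.
Player II minimizes Player I's payoff; the smallest is 11/2, so the best response is L.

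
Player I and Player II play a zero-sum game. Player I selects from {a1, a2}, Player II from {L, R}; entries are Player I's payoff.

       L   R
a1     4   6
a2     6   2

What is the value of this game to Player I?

14/3

Row minima: a1 → 4, a2 → 2; maximin = 4.
Column maxima: L → 6, R → 6; minimax = 6.
4 ≠ 6, so there is no saddle point; optimal play is mixed.
Let Player I play a1 with probability p. Expected payoff against L: 4p + 6(1−p) = −2p + 6; against R: 6p + 2(1−p) = 4p + 2.
Setting these equal: −2p + 6 = 4p + 2 ⇒ −6p = -4 ⇒ p = 2/3, and the value is (-2)·(2/3) + 6 = 14/3.
For Player II: with q = P(L), equating a1's and a2's payoffs gives −2q + 6 = 4q + 2 ⇒ q = 2/3.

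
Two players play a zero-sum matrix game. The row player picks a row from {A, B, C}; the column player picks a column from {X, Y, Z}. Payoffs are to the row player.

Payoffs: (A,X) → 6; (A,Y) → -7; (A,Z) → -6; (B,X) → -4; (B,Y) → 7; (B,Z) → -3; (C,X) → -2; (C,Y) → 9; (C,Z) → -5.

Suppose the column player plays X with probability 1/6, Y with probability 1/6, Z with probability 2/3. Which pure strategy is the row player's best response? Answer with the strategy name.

B

Expected payoff of A: (1/6)·6 + (1/6)·(-7) + (2/3)·(-6) = -25/6.
Expected payoff of B: (1/6)·(-4) + (1/6)·7 + (2/3)·(-3) = -3/2.
Expected payoff of C: (1/6)·(-2) + (1/6)·9 + (2/3)·(-5) = -13/6.
The largest is -3/2, so the row player's best response is B.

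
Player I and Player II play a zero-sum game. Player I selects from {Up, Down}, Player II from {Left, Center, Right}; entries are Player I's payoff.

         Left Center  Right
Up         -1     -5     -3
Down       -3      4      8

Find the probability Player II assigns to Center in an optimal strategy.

2/11

Row minima: Up → -5, Down → -3; maximin = -3.
Column maxima: Left → -1, Center → 4, Right → 8; minimax = -1.
-3 ≠ -1, so there is no saddle point; optimal play is mixed.
Right is strictly dominated by Center (it gives Player I strictly more in every row), so Player II never plays it.
On the remaining 2×2 (Up, Down vs Left, Center):
Let Player I play Up with probability p. Expected payoff against Left: (-1)p + (-3)(1−p) = 2p − 3; against Center: (-5)p + 4(1−p) = −9p + 4.
Setting these equal: 2p − 3 = −9p + 4 ⇒ 11p = 7 ⇒ p = 7/11, and the value is (2)·(7/11) − 3 = -19/11.
For Player II: with q = P(Left), equating Up's and Down's payoffs gives 4q − 5 = −7q + 4 ⇒ q = 9/11.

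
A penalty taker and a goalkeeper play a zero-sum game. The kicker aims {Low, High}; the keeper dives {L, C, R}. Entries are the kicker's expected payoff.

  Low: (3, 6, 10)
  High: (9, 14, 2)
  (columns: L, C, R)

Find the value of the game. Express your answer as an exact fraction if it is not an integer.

Row minima: Low → 3, High → 2; maximin = 3.
Column maxima: L → 9, C → 14, R → 10; minimax = 9.
3 ≠ 9, so there is no saddle point; optimal play is mixed.
C is strictly dominated by L (it gives the kicker strictly more in every row), so the keeper never plays it.
On the remaining 2×2 (Low, High vs L, R):
Let the kicker play Low with probability p. Expected payoff against L: 3p + 9(1−p) = −6p + 9; against R: 10p + 2(1−p) = 8p + 2.
Setting these equal: −6p + 9 = 8p + 2 ⇒ −14p = -7 ⇒ p = 1/2, and the value is (-6)·(1/2) + 9 = 6.
For the keeper: with q = P(L), equating Low's and High's payoffs gives −7q + 10 = 7q + 2 ⇒ q = 4/7.

6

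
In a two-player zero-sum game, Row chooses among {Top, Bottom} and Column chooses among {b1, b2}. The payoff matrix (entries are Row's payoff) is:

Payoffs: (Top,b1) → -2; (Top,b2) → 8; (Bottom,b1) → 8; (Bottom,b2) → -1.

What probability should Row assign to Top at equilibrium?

9/19

Row minima: Top → -2, Bottom → -1; maximin = -1.
Column maxima: b1 → 8, b2 → 8; minimax = 8.
-1 ≠ 8, so there is no saddle point; optimal play is mixed.
Let Row play Top with probability p. Expected payoff against b1: (-2)p + 8(1−p) = −10p + 8; against b2: 8p + (-1)(1−p) = 9p − 1.
Setting these equal: −10p + 8 = 9p − 1 ⇒ −19p = -9 ⇒ p = 9/19, and the value is (-10)·(9/19) + 8 = 62/19.
For Column: with q = P(b1), equating Top's and Bottom's payoffs gives −10q + 8 = 9q − 1 ⇒ q = 9/19.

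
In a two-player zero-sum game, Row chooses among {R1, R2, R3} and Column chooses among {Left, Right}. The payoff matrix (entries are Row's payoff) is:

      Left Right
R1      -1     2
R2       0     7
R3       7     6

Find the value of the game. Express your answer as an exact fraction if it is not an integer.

Row minima: R1 → -1, R2 → 0, R3 → 6; maximin = 6.
Column maxima: Left → 7, Right → 7; minimax = 7.
6 ≠ 7, so there is no saddle point; optimal play is mixed.
R1 is strictly dominated by R2, so Row never plays it.
On the remaining 2×2 (R2, R3 vs Left, Right):
Let Row play R2 with probability p. Expected payoff against Left: 0p + 7(1−p) = −7p + 7; against Right: 7p + 6(1−p) = p + 6.
Setting these equal: −7p + 7 = p + 6 ⇒ −8p = -1 ⇒ p = 1/8, and the value is (-7)·(1/8) + 7 = 49/8.
For Column: with q = P(Left), equating R2's and R3's payoffs gives −7q + 7 = q + 6 ⇒ q = 1/8.

49/8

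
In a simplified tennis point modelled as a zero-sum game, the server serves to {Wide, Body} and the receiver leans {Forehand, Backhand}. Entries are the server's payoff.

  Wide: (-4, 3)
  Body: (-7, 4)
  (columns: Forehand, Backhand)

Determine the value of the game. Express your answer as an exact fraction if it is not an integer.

Row minima: Wide → -4, Body → -7; maximin = -4.
Column maxima: Forehand → -4, Backhand → 4; minimax = -4.
Since maximin = minimax = -4, there is a saddle point and the value is -4.

-4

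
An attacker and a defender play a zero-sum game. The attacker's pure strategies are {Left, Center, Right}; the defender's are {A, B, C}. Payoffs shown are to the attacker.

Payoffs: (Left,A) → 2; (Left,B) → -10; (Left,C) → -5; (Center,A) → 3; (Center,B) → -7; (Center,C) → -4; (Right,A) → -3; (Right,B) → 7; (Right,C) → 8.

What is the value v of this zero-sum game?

0

Row minima: Left → -10, Center → -7, Right → -3; maximin = -3.
Column maxima: A → 3, B → 7, C → 8; minimax = 3.
-3 ≠ 3, so there is no saddle point; optimal play is mixed.
Left is strictly dominated by Center, so the attacker never plays it.
C is strictly dominated by B (it gives the attacker strictly more in every row), so the defender never plays it.
On the remaining 2×2 (Center, Right vs A, B):
Let the attacker play Center with probability p. Expected payoff against A: 3p + (-3)(1−p) = 6p − 3; against B: (-7)p + 7(1−p) = −14p + 7.
Setting these equal: 6p − 3 = −14p + 7 ⇒ 20p = 10 ⇒ p = 1/2, and the value is (6)·(1/2) − 3 = 0.
For the defender: with q = P(A), equating Center's and Right's payoffs gives 10q − 7 = −10q + 7 ⇒ q = 7/10.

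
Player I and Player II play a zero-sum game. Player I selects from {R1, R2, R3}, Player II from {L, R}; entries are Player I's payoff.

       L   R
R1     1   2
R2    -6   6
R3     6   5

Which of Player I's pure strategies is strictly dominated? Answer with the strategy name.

R3 gives a strictly higher payoff than R1 against every column: 6 > 1, 5 > 2.
So R1 is strictly dominated and Player I never plays it.

R1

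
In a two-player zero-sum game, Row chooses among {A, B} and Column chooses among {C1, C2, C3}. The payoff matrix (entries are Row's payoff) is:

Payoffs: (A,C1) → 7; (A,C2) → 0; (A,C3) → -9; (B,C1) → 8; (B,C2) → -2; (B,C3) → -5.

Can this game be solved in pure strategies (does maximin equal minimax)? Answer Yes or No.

Row minima: A → -9, B → -5; maximin = -5.
Column maxima: C1 → 8, C2 → 0, C3 → -5; minimax = -5.
maximin = minimax = -5, so a saddle point exists.

Yes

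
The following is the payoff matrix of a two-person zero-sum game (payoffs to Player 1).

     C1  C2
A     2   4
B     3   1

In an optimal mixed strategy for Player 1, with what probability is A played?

Row minima: A → 2, B → 1; maximin = 2.
Column maxima: C1 → 3, C2 → 4; minimax = 3.
2 ≠ 3, so there is no saddle point; optimal play is mixed.
Let Player 1 play A with probability p. Expected payoff against C1: 2p + 3(1−p) = −p + 3; against C2: 4p + 1(1−p) = 3p + 1.
Setting these equal: −p + 3 = 3p + 1 ⇒ −4p = -2 ⇒ p = 1/2, and the value is (-1)·(1/2) + 3 = 5/2.
For Player 2: with q = P(C1), equating A's and B's payoffs gives −2q + 4 = 2q + 1 ⇒ q = 3/4.

1/2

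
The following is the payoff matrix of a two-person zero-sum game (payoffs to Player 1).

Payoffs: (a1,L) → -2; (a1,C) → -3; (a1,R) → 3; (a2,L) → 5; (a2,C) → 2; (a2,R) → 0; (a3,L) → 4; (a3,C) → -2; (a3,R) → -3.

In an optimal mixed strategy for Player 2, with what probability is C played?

Row minima: a1 → -3, a2 → 0, a3 → -3; maximin = 0.
Column maxima: L → 5, C → 2, R → 3; minimax = 2.
0 ≠ 2, so there is no saddle point; optimal play is mixed.
a3 is strictly dominated by a2, so Player 1 never plays it.
L is strictly dominated by C (it gives Player 1 strictly more in every row), so Player 2 never plays it.
On the remaining 2×2 (a1, a2 vs C, R):
Let Player 1 play a1 with probability p. Expected payoff against C: (-3)p + 2(1−p) = −5p + 2; against R: 3p + 0(1−p) = 3p.
Setting these equal: −5p + 2 = 3p ⇒ −8p = -2 ⇒ p = 1/4, and the value is (-5)·(1/4) + 2 = 3/4.
For Player 2: with q = P(C), equating a1's and a2's payoffs gives −6q + 3 = 2q ⇒ q = 3/8.

3/8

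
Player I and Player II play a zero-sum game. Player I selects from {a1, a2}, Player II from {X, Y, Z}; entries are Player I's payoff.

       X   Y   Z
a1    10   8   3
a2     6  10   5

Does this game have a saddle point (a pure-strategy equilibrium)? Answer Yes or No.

Yes

Row minima: a1 → 3, a2 → 5; maximin = 5.
Column maxima: X → 10, Y → 10, Z → 5; minimax = 5.
maximin = minimax = 5, so a saddle point exists.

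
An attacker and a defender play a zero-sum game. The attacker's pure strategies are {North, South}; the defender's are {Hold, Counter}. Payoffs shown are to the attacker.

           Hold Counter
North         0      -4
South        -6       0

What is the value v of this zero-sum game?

-12/5

Row minima: North → -4, South → -6; maximin = -4.
Column maxima: Hold → 0, Counter → 0; minimax = 0.
-4 ≠ 0, so there is no saddle point; optimal play is mixed.
Let the attacker play North with probability p. Expected payoff against Hold: 0p + (-6)(1−p) = 6p − 6; against Counter: (-4)p + 0(1−p) = −4p.
Setting these equal: 6p − 6 = −4p ⇒ 10p = 6 ⇒ p = 3/5, and the value is (6)·(3/5) − 6 = -12/5.
For the defender: with q = P(Hold), equating North's and South's payoffs gives 4q − 4 = −6q ⇒ q = 2/5.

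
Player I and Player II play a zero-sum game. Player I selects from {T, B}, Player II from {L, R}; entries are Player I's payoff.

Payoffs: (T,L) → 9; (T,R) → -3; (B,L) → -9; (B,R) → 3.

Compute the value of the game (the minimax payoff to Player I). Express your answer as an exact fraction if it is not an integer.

Row minima: T → -3, B → -9; maximin = -3.
Column maxima: L → 9, R → 3; minimax = 3.
-3 ≠ 3, so there is no saddle point; optimal play is mixed.
Let Player I play T with probability p. Expected payoff against L: 9p + (-9)(1−p) = 18p − 9; against R: (-3)p + 3(1−p) = −6p + 3.
Setting these equal: 18p − 9 = −6p + 3 ⇒ 24p = 12 ⇒ p = 1/2, and the value is (18)·(1/2) − 9 = 0.
For Player II: with q = P(L), equating T's and B's payoffs gives 12q − 3 = −12q + 3 ⇒ q = 1/4.

0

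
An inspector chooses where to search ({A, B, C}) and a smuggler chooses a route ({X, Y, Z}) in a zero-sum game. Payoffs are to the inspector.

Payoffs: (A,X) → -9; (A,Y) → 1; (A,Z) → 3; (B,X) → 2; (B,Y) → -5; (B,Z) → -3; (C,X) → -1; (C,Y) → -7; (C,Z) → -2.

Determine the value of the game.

-43/17

Row minima: A → -9, B → -5, C → -7; maximin = -5.
Column maxima: X → 2, Y → 1, Z → 3; minimax = 1.
-5 ≠ 1, so there is no saddle point; optimal play is mixed.
Z is strictly dominated by Y (it gives the inspector strictly more in every row), so the smuggler never plays it.
With Z eliminated, C is strictly dominated by B (B gives the inspector strictly more in every remaining column), so the inspector never plays it.
On the remaining 2×2 (A, B vs X, Y):
Let the inspector play A with probability p. Expected payoff against X: (-9)p + 2(1−p) = −11p + 2; against Y: 1p + (-5)(1−p) = 6p − 5.
Setting these equal: −11p + 2 = 6p − 5 ⇒ −17p = -7 ⇒ p = 7/17, and the value is (-11)·(7/17) + 2 = -43/17.
For the smuggler: with q = P(X), equating A's and B's payoffs gives −10q + 1 = 7q − 5 ⇒ q = 6/17.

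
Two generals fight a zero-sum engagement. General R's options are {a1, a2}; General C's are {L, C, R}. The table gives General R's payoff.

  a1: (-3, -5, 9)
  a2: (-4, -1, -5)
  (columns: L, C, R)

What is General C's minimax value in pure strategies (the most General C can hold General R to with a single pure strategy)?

Column maxima: L → -3, C → -1, R → 9.
The smallest of these is -3.

-3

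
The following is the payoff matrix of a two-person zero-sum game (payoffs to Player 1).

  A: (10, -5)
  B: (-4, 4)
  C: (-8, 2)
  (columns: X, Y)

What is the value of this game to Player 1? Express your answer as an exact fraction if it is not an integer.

Row minima: A → -5, B → -4, C → -8; maximin = -4.
Column maxima: X → 10, Y → 4; minimax = 4.
-4 ≠ 4, so there is no saddle point; optimal play is mixed.
C is strictly dominated by B, so Player 1 never plays it.
On the remaining 2×2 (A, B vs X, Y):
Let Player 1 play A with probability p. Expected payoff against X: 10p + (-4)(1−p) = 14p − 4; against Y: (-5)p + 4(1−p) = −9p + 4.
Setting these equal: 14p − 4 = −9p + 4 ⇒ 23p = 8 ⇒ p = 8/23, and the value is (14)·(8/23) − 4 = 20/23.
For Player 2: with q = P(X), equating A's and B's payoffs gives 15q − 5 = −8q + 4 ⇒ q = 9/23.

20/23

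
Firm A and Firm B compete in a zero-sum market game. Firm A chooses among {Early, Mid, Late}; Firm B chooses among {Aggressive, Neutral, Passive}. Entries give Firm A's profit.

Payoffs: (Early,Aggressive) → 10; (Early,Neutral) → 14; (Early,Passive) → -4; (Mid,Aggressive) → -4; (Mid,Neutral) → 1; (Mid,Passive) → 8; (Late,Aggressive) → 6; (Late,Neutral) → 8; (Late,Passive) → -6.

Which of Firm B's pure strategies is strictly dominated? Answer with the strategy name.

Neutral

Aggressive holds Firm A's payoff strictly below Neutral in every row: 10 < 14, -4 < 1, 6 < 8.
So Neutral is strictly dominated for Firm B.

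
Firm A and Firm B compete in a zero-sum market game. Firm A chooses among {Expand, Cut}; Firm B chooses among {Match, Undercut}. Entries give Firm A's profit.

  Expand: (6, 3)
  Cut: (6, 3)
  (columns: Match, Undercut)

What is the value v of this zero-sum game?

3

Row minima: Expand → 3, Cut → 3; maximin = 3.
Column maxima: Match → 6, Undercut → 3; minimax = 3.
Since maximin = minimax = 3, there is a saddle point and the value is 3.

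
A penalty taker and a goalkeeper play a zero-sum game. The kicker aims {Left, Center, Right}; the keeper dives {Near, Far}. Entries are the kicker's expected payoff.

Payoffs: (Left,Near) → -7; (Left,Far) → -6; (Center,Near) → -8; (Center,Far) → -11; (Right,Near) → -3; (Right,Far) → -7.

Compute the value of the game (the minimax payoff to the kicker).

Row minima: Left → -7, Center → -11, Right → -7; maximin = -7.
Column maxima: Near → -3, Far → -6; minimax = -6.
-7 ≠ -6, so there is no saddle point; optimal play is mixed.
Center is strictly dominated by Left, so the kicker never plays it.
On the remaining 2×2 (Left, Right vs Near, Far):
Let the kicker play Left with probability p. Expected payoff against Near: (-7)p + (-3)(1−p) = −4p − 3; against Far: (-6)p + (-7)(1−p) = p − 7.
Setting these equal: −4p − 3 = p − 7 ⇒ −5p = -4 ⇒ p = 4/5, and the value is (-4)·(4/5) − 3 = -31/5.
For the keeper: with q = P(Near), equating Left's and Right's payoffs gives −q − 6 = 4q − 7 ⇒ q = 1/5.

-31/5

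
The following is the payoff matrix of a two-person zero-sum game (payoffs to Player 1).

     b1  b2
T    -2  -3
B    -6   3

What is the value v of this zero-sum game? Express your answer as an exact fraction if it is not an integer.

Row minima: T → -3, B → -6; maximin = -3.
Column maxima: b1 → -2, b2 → 3; minimax = -2.
-3 ≠ -2, so there is no saddle point; optimal play is mixed.
Let Player 1 play T with probability p. Expected payoff against b1: (-2)p + (-6)(1−p) = 4p − 6; against b2: (-3)p + 3(1−p) = −6p + 3.
Setting these equal: 4p − 6 = −6p + 3 ⇒ 10p = 9 ⇒ p = 9/10, and the value is (4)·(9/10) − 6 = -12/5.
For Player 2: with q = P(b1), equating T's and B's payoffs gives q − 3 = −9q + 3 ⇒ q = 3/5.

-12/5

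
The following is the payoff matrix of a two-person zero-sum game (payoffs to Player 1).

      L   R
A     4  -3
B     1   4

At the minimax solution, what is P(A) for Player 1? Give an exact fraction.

Row minima: A → -3, B → 1; maximin = 1.
Column maxima: L → 4, R → 4; minimax = 4.
1 ≠ 4, so there is no saddle point; optimal play is mixed.
Let Player 1 play A with probability p. Expected payoff against L: 4p + 1(1−p) = 3p + 1; against R: (-3)p + 4(1−p) = −7p + 4.
Setting these equal: 3p + 1 = −7p + 4 ⇒ 10p = 3 ⇒ p = 3/10, and the value is (3)·(3/10) + 1 = 19/10.
For Player 2: with q = P(L), equating A's and B's payoffs gives 7q − 3 = −3q + 4 ⇒ q = 7/10.

3/10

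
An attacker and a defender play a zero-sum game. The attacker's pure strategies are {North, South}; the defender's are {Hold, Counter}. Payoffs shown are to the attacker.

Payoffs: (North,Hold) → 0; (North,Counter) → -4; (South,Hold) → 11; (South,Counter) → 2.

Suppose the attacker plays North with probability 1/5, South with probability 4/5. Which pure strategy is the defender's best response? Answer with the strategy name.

Counter

If the defender plays Hold, the attacker's expected payoff is (1/5)·0 + (4/5)·11 = 44/5.
If the defender plays Counter, the attacker's expected payoff is (1/5)·(-4) + (4/5)·2 = 4/5.
The defender minimizes the attacker's payoff; the smallest is 4/5, so the best response is Counter.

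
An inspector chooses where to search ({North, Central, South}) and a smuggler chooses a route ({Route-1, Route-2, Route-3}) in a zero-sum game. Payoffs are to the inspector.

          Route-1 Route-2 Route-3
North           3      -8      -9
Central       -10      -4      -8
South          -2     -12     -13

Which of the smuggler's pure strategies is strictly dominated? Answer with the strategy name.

Route-2

Route-3 holds the inspector's payoff strictly below Route-2 in every row: -9 < -8, -8 < -4, -13 < -12.
So Route-2 is strictly dominated for the smuggler.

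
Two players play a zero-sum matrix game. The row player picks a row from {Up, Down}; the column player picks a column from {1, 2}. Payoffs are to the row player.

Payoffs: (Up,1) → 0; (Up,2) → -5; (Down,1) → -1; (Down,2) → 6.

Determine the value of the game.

-5/12

Row minima: Up → -5, Down → -1; maximin = -1.
Column maxima: 1 → 0, 2 → 6; minimax = 0.
-1 ≠ 0, so there is no saddle point; optimal play is mixed.
Let the row player play Up with probability p. Expected payoff against 1: 0p + (-1)(1−p) = p − 1; against 2: (-5)p + 6(1−p) = −11p + 6.
Setting these equal: p − 1 = −11p + 6 ⇒ 12p = 7 ⇒ p = 7/12, and the value is (1)·(7/12) − 1 = -5/12.
For the column player: with q = P(1), equating Up's and Down's payoffs gives 5q − 5 = −7q + 6 ⇒ q = 11/12.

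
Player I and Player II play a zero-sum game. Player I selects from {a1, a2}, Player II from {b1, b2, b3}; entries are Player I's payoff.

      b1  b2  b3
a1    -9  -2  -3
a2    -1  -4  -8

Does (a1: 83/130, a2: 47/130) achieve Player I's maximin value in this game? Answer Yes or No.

No

Against b1 this mix gives (83/130)·(-9) + (47/130)·(-1) = -397/65.
Against b2 this mix gives (83/130)·(-2) + (47/130)·(-4) = -177/65.
Against b3 this mix gives (83/130)·(-3) + (47/130)·(-8) = -125/26.
Player II will play b1, holding Player I to -397/65. Shifting weight toward the row that does better against b1 would raise this floor (the equalizing mix achieves -69/13 against both b1 and b3), so the proposed strategy is not optimal.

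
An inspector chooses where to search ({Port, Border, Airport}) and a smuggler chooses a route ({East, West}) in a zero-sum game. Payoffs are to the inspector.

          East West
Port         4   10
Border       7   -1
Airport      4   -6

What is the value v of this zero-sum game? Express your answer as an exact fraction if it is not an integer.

Row minima: Port → 4, Border → -1, Airport → -6; maximin = 4.
Column maxima: East → 7, West → 10; minimax = 7.
4 ≠ 7, so there is no saddle point; optimal play is mixed.
Airport is strictly dominated by Border, so the inspector never plays it.
On the remaining 2×2 (Port, Border vs East, West):
Let the inspector play Port with probability p. Expected payoff against East: 4p + 7(1−p) = −3p + 7; against West: 10p + (-1)(1−p) = 11p − 1.
Setting these equal: −3p + 7 = 11p − 1 ⇒ −14p = -8 ⇒ p = 4/7, and the value is (-3)·(4/7) + 7 = 37/7.
For the smuggler: with q = P(East), equating Port's and Border's payoffs gives −6q + 10 = 8q − 1 ⇒ q = 11/14.

37/7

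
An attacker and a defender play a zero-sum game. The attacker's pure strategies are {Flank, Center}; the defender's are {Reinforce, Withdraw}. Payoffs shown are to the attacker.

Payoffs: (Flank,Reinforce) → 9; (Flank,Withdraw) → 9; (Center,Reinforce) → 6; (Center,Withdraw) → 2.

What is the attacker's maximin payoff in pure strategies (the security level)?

9

Row minima: Flank → 9, Center → 2.
The best of these is 9.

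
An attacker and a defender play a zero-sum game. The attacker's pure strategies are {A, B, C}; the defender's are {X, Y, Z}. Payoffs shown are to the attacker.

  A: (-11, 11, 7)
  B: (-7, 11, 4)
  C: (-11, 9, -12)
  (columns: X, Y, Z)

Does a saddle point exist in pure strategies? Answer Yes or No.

Yes

Row minima: A → -11, B → -7, C → -12; maximin = -7.
Column maxima: X → -7, Y → 11, Z → 7; minimax = -7.
maximin = minimax = -7, so a saddle point exists.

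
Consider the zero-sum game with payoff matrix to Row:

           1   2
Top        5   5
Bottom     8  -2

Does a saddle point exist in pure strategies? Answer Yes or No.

Row minima: Top → 5, Bottom → -2; maximin = 5.
Column maxima: 1 → 8, 2 → 5; minimax = 5.
maximin = minimax = 5, so a saddle point exists.

Yes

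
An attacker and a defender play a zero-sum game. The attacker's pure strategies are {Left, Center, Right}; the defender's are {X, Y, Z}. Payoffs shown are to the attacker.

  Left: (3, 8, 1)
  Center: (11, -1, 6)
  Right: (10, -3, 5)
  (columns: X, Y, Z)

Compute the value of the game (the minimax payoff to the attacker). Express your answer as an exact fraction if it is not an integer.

7/2

Row minima: Left → 1, Center → -1, Right → -3; maximin = 1.
Column maxima: X → 11, Y → 8, Z → 6; minimax = 6.
1 ≠ 6, so there is no saddle point; optimal play is mixed.
Right is strictly dominated by Center, so the attacker never plays it.
X is strictly dominated by Z (it gives the attacker strictly more in every row), so the defender never plays it.
On the remaining 2×2 (Left, Center vs Y, Z):
Let the attacker play Left with probability p. Expected payoff against Y: 8p + (-1)(1−p) = 9p − 1; against Z: 1p + 6(1−p) = −5p + 6.
Setting these equal: 9p − 1 = −5p + 6 ⇒ 14p = 7 ⇒ p = 1/2, and the value is (9)·(1/2) − 1 = 7/2.
For the defender: with q = P(Y), equating Left's and Center's payoffs gives 7q + 1 = −7q + 6 ⇒ q = 5/14.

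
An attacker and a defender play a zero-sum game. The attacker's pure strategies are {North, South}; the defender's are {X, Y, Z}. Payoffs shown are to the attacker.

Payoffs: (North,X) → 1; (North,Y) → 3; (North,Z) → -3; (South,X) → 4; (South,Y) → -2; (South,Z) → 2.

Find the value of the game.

Row minima: North → -3, South → -2; maximin = -2.
Column maxima: X → 4, Y → 3, Z → 2; minimax = 2.
-2 ≠ 2, so there is no saddle point; optimal play is mixed.
X is strictly dominated by Z (it gives the attacker strictly more in every row), so the defender never plays it.
On the remaining 2×2 (North, South vs Y, Z):
Let the attacker play North with probability p. Expected payoff against Y: 3p + (-2)(1−p) = 5p − 2; against Z: (-3)p + 2(1−p) = −5p + 2.
Setting these equal: 5p − 2 = −5p + 2 ⇒ 10p = 4 ⇒ p = 2/5, and the value is (5)·(2/5) − 2 = 0.
For the defender: with q = P(Y), equating North's and South's payoffs gives 6q − 3 = −4q + 2 ⇒ q = 1/2.

0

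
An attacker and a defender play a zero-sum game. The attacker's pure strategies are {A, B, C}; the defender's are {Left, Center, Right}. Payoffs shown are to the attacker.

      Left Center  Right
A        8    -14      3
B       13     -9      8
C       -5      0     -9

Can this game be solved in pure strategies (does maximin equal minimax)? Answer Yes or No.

No

Row minima: A → -14, B → -9, C → -9; maximin = -9.
Column maxima: Left → 13, Center → 0, Right → 8; minimax = 0.
-9 ≠ 0, so no pure-strategy equilibrium exists.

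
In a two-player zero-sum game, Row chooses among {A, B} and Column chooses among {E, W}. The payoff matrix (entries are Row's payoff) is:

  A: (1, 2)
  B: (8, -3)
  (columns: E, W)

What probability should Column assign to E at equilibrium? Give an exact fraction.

5/12

Row minima: A → 1, B → -3; maximin = 1.
Column maxima: E → 8, W → 2; minimax = 2.
1 ≠ 2, so there is no saddle point; optimal play is mixed.
Let Row play A with probability p. Expected payoff against E: 1p + 8(1−p) = −7p + 8; against W: 2p + (-3)(1−p) = 5p − 3.
Setting these equal: −7p + 8 = 5p − 3 ⇒ −12p = -11 ⇒ p = 11/12, and the value is (-7)·(11/12) + 8 = 19/12.
For Column: with q = P(E), equating A's and B's payoffs gives −q + 2 = 11q − 3 ⇒ q = 5/12.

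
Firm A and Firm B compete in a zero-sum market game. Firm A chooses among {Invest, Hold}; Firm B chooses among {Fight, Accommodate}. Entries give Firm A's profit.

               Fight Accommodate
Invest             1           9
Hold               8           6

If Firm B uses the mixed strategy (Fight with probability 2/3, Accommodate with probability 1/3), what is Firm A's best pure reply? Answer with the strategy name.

Hold

Expected payoff of Invest: (2/3)·1 + (1/3)·9 = 11/3.
Expected payoff of Hold: (2/3)·8 + (1/3)·6 = 22/3.
The largest is 22/3, so Firm A's best response is Hold.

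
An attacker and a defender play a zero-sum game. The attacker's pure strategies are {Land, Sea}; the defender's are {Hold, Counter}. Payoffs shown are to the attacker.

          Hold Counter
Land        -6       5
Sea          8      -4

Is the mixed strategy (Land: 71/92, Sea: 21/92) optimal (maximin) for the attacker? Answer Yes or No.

Against Hold this mix gives (71/92)·(-6) + (21/92)·8 = -129/46.
Against Counter this mix gives (71/92)·5 + (21/92)·(-4) = 271/92.
The defender will play Hold, holding the attacker to -129/46. Shifting weight toward the row that does better against Hold would raise this floor (the equalizing mix achieves 16/23 against both Hold and Counter), so the proposed strategy is not optimal.

No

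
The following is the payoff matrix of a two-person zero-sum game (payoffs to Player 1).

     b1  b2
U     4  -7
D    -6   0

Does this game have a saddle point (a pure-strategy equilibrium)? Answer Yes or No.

Row minima: U → -7, D → -6; maximin = -6.
Column maxima: b1 → 4, b2 → 0; minimax = 0.
-6 ≠ 0, so no pure-strategy equilibrium exists.

No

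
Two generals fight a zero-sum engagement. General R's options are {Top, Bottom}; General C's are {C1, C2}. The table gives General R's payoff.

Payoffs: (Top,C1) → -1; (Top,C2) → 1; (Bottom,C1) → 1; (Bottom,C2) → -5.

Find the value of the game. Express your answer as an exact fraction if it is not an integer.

-1/2

Row minima: Top → -1, Bottom → -5; maximin = -1.
Column maxima: C1 → 1, C2 → 1; minimax = 1.
-1 ≠ 1, so there is no saddle point; optimal play is mixed.
Let General R play Top with probability p. Expected payoff against C1: (-1)p + 1(1−p) = −2p + 1; against C2: 1p + (-5)(1−p) = 6p − 5.
Setting these equal: −2p + 1 = 6p − 5 ⇒ −8p = -6 ⇒ p = 3/4, and the value is (-2)·(3/4) + 1 = -1/2.
For General C: with q = P(C1), equating Top's and Bottom's payoffs gives −2q + 1 = 6q − 5 ⇒ q = 3/4.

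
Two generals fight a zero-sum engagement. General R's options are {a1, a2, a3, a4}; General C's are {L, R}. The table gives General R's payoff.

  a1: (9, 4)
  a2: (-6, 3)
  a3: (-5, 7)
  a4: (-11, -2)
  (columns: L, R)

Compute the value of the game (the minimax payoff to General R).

83/17

Row minima: a1 → 4, a2 → -6, a3 → -5, a4 → -11; maximin = 4.
Column maxima: L → 9, R → 7; minimax = 7.
4 ≠ 7, so there is no saddle point; optimal play is mixed.
a2 is strictly dominated by a1, so General R never plays it.
a4 is strictly dominated by a1, so General R never plays it.
On the remaining 2×2 (a1, a3 vs L, R):
Let General R play a1 with probability p. Expected payoff against L: 9p + (-5)(1−p) = 14p − 5; against R: 4p + 7(1−p) = −3p + 7.
Setting these equal: 14p − 5 = −3p + 7 ⇒ 17p = 12 ⇒ p = 12/17, and the value is (14)·(12/17) − 5 = 83/17.
For General C: with q = P(L), equating a1's and a3's payoffs gives 5q + 4 = −12q + 7 ⇒ q = 3/17.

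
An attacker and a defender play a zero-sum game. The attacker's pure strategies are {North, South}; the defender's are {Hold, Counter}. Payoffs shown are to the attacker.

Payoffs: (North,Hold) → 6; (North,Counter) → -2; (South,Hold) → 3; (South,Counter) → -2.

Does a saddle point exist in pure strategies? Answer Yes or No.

Yes

Row minima: North → -2, South → -2; maximin = -2.
Column maxima: Hold → 6, Counter → -2; minimax = -2.
maximin = minimax = -2, so a saddle point exists.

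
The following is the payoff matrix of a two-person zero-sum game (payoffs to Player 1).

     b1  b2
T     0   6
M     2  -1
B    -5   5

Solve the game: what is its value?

4/3

Row minima: T → 0, M → -1, B → -5; maximin = 0.
Column maxima: b1 → 2, b2 → 6; minimax = 2.
0 ≠ 2, so there is no saddle point; optimal play is mixed.
B is strictly dominated by T, so Player 1 never plays it.
On the remaining 2×2 (T, M vs b1, b2):
Let Player 1 play T with probability p. Expected payoff against b1: 0p + 2(1−p) = −2p + 2; against b2: 6p + (-1)(1−p) = 7p − 1.
Setting these equal: −2p + 2 = 7p − 1 ⇒ −9p = -3 ⇒ p = 1/3, and the value is (-2)·(1/3) + 2 = 4/3.
For Player 2: with q = P(b1), equating T's and M's payoffs gives −6q + 6 = 3q − 1 ⇒ q = 7/9.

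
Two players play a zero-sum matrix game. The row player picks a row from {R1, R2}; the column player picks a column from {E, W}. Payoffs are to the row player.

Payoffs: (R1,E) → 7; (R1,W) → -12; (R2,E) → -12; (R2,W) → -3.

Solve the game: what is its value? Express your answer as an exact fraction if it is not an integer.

Row minima: R1 → -12, R2 → -12; maximin = -12.
Column maxima: E → 7, W → -3; minimax = -3.
-12 ≠ -3, so there is no saddle point; optimal play is mixed.
Let the row player play R1 with probability p. Expected payoff against E: 7p + (-12)(1−p) = 19p − 12; against W: (-12)p + (-3)(1−p) = −9p − 3.
Setting these equal: 19p − 12 = −9p − 3 ⇒ 28p = 9 ⇒ p = 9/28, and the value is (19)·(9/28) − 12 = -165/28.
For the column player: with q = P(E), equating R1's and R2's payoffs gives 19q − 12 = −9q − 3 ⇒ q = 9/28.

-165/28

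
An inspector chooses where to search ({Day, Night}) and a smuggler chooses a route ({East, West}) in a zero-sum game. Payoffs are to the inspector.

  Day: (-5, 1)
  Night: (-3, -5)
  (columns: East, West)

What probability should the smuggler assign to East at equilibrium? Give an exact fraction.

Row minima: Day → -5, Night → -5; maximin = -5.
Column maxima: East → -3, West → 1; minimax = -3.
-5 ≠ -3, so there is no saddle point; optimal play is mixed.
Let the inspector play Day with probability p. Expected payoff against East: (-5)p + (-3)(1−p) = −2p − 3; against West: 1p + (-5)(1−p) = 6p − 5.
Setting these equal: −2p − 3 = 6p − 5 ⇒ −8p = -2 ⇒ p = 1/4, and the value is (-2)·(1/4) − 3 = -7/2.
For the smuggler: with q = P(East), equating Day's and Night's payoffs gives −6q + 1 = 2q − 5 ⇒ q = 3/4.

3/4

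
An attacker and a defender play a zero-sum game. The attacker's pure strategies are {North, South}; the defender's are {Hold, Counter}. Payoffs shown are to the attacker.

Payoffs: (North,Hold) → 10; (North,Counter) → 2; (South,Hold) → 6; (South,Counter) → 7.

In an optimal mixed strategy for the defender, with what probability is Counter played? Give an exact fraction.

Row minima: North → 2, South → 6; maximin = 6.
Column maxima: Hold → 10, Counter → 7; minimax = 7.
6 ≠ 7, so there is no saddle point; optimal play is mixed.
Let the attacker play North with probability p. Expected payoff against Hold: 10p + 6(1−p) = 4p + 6; against Counter: 2p + 7(1−p) = −5p + 7.
Setting these equal: 4p + 6 = −5p + 7 ⇒ 9p = 1 ⇒ p = 1/9, and the value is (4)·(1/9) + 6 = 58/9.
For the defender: with q = P(Hold), equating North's and South's payoffs gives 8q + 2 = −q + 7 ⇒ q = 5/9.

4/9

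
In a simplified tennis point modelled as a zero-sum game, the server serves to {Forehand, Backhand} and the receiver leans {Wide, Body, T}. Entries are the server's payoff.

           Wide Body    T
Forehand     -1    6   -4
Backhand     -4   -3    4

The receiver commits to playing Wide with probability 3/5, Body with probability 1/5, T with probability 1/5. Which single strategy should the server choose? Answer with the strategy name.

Forehand

Expected payoff of Forehand: (3/5)·(-1) + (1/5)·6 + (1/5)·(-4) = -1/5.
Expected payoff of Backhand: (3/5)·(-4) + (1/5)·(-3) + (1/5)·4 = -11/5.
The largest is -1/5, so the server's best response is Forehand.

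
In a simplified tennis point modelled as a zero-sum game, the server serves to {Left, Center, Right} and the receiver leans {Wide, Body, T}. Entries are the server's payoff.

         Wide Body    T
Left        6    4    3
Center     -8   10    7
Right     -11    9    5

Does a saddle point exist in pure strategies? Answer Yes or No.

Row minima: Left → 3, Center → -8, Right → -11; maximin = 3.
Column maxima: Wide → 6, Body → 10, T → 7; minimax = 6.
3 ≠ 6, so no pure-strategy equilibrium exists.

No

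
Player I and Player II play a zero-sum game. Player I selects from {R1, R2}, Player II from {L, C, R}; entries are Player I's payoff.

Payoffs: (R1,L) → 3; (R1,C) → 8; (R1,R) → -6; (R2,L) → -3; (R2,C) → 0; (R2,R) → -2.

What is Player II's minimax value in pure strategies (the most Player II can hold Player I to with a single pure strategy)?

-2

Column maxima: L → 3, C → 8, R → -2.
The smallest of these is -2.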